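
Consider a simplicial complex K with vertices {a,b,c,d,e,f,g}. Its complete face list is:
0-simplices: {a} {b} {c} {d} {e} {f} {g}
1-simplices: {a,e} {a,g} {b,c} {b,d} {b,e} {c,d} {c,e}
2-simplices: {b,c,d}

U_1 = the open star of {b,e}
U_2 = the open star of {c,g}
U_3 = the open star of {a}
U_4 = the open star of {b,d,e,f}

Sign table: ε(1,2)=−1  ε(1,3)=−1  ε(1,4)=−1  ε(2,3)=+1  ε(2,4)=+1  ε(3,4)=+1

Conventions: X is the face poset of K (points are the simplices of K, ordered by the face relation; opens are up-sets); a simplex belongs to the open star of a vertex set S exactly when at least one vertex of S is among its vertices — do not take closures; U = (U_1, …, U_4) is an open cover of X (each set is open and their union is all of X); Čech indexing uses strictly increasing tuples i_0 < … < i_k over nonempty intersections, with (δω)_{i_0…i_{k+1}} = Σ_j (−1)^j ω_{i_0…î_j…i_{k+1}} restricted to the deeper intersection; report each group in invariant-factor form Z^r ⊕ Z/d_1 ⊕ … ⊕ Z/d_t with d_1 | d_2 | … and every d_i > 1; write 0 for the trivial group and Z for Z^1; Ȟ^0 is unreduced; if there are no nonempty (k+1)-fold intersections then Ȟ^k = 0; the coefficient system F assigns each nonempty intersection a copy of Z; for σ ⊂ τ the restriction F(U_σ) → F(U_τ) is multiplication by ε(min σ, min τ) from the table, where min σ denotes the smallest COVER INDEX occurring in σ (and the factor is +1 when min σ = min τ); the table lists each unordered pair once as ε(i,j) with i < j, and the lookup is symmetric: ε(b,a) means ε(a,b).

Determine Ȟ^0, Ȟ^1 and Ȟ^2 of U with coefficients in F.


nerve of the cover:
  U1={{b},{e},{a,e},{b,c},{b,d},{b,e},{c,e},{b,c,d}} U2={{c},{g},{a,g},{b,c},{c,d},{c,e},{b,c,d}} U3={{a},{a,e},{a,g}} U4={{b},{d},{e},{f},{a,e},{b,c},{b,d},{b,e},{c,d},{c,e},{b,c,d}}
  U12={{b,c},{c,e},{b,c,d}} U13={{a,e}} U14={{b},{e},{a,e},{b,c},{b,d},{b,e},{c,e},{b,c,d}} U23={{a,g}} U24={{b,c},{c,d},{c,e},{b,c,d}} U34={{a,e}}
  U124={{b,c},{c,e},{b,c,d}} U134={{a,e}}
C dims 4,6,2; δ0: rk 3, SNF 1^3; δ1: rk 2, SNF 1^2
Ȟ^0 = (4 − 3) − 0 = 1, so Ȟ^0 ≅ Z
Ȟ^1 = (6 − 2) − 3 = 1, so Ȟ^1 ≅ Z
Ȟ^2 = (2 − 0) − 2 = 0, so Ȟ^2 ≅ 0

Ȟ^0 ≅ Z, Ȟ^1 ≅ Z and Ȟ^2 ≅ 0


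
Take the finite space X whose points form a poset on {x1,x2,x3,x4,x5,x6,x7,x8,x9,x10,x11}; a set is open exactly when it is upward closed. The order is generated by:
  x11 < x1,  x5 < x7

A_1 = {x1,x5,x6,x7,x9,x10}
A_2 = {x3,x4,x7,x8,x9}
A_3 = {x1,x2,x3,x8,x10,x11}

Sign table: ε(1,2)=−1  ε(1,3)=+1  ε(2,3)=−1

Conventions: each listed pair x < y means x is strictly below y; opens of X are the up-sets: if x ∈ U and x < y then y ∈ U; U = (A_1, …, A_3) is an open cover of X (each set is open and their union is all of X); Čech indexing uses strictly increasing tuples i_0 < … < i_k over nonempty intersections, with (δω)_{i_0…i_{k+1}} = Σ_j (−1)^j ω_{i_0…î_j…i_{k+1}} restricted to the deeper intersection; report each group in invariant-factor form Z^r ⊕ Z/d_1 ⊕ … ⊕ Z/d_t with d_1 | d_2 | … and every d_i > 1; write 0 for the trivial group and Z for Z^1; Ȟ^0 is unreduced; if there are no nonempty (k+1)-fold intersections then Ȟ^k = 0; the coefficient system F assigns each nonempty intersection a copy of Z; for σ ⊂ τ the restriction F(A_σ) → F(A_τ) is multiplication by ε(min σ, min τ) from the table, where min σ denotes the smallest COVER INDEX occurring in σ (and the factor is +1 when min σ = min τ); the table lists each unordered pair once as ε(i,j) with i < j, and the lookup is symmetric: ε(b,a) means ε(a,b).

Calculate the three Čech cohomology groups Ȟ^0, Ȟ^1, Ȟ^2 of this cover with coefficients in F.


nerve simplices:
  A12={x7,x9} A13={x1,x10} A23={x3,x8}
C dims 3,3; δ0: rk 2, SNF 1^2
degree 0: 3−2−0 = 1 → Ȟ^0 ≅ Z
degree 1: 3−0−2 = 1 → Ȟ^1 ≅ Z
degree 2: 0−0−0 = 0 → Ȟ^2 ≅ 0

Ȟ^0 ≅ Z, Ȟ^1 ≅ Z, Ȟ^2 ≅ 0


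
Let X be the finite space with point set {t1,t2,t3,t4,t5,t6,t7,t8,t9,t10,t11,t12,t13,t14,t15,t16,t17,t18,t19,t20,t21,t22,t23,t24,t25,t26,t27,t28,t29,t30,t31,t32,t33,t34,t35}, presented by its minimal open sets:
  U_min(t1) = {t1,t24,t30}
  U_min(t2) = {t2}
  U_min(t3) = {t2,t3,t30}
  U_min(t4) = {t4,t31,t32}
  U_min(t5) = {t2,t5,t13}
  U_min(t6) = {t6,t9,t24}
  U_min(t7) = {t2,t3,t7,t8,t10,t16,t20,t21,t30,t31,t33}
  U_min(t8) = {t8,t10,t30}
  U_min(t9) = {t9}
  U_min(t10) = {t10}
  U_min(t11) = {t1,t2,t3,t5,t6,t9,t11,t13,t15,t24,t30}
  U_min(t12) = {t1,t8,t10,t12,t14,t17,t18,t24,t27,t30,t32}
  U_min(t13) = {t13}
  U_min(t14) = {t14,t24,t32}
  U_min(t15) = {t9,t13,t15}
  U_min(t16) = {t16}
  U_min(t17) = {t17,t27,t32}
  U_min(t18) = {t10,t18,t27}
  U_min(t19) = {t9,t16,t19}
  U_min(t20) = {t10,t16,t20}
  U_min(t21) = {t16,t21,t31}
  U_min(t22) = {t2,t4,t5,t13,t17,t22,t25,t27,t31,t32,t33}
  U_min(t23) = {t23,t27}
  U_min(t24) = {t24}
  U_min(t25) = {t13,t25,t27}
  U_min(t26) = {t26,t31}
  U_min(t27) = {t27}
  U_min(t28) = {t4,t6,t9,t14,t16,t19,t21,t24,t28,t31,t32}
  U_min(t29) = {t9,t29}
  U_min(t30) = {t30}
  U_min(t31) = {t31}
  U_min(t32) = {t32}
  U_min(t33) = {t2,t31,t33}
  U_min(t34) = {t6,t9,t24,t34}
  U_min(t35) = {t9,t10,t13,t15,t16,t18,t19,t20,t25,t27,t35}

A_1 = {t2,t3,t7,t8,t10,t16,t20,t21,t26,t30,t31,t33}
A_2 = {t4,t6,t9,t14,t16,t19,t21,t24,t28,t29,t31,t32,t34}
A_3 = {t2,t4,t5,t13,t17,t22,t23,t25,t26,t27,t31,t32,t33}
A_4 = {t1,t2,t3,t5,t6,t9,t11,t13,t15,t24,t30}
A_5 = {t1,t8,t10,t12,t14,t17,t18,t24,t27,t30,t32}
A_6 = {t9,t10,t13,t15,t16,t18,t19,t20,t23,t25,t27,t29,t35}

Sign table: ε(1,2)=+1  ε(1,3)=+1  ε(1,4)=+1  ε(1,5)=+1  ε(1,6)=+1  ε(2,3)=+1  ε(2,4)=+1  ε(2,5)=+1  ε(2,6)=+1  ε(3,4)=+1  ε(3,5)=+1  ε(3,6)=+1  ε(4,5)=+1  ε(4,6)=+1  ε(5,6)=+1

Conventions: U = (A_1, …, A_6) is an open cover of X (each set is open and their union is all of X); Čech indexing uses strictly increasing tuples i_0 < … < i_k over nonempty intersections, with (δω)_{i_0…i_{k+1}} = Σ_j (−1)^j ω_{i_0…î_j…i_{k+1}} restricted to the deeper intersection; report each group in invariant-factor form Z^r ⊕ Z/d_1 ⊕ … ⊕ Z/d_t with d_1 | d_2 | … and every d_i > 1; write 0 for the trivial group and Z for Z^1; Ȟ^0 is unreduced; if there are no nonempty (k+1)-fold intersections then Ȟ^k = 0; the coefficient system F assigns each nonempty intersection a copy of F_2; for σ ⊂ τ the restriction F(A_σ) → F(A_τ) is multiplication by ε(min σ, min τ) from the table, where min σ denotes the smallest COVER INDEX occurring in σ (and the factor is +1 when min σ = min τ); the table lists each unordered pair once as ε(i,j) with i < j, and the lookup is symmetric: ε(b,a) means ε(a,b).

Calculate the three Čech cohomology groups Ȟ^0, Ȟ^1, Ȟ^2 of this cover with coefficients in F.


cover nerve:
  A12={t16,t21,t31} A13={t2,t26,t31,t33} A14={t2,t3,t30} A15={t8,t10,t30} A16={t10,t16,t20} A23={t4,t31,t32} A24={t6,t9,t24} A25={t14,t24,t32} A26={t9,t16,t19,t29} A34={t2,t5,t13} A35={t17,t27,t32} A36={t13,t23,t25,t27} A45={t1,t24,t30} A46={t9,t13,t15} A56={t10,t18,t27}
  A123={t31} A126={t16} A134={t2} A145={t30} A156={t10} A235={t32} A245={t24} A246={t9} A346={t13} A356={t27}
C dims 6,15,10; δ0: rk_F2 5; δ1: rk_F2 9
Ȟ^0: (6−5)−0=1 ⇒ Z/2
Ȟ^1: (15−9)−5=1 ⇒ Z/2
Ȟ^2: (10−0)−9=1 ⇒ Z/2

Ȟ^0(U;F) ≅ Z/2,  Ȟ^1(U;F) ≅ Z/2,  Ȟ^2(U;F) ≅ Z/2


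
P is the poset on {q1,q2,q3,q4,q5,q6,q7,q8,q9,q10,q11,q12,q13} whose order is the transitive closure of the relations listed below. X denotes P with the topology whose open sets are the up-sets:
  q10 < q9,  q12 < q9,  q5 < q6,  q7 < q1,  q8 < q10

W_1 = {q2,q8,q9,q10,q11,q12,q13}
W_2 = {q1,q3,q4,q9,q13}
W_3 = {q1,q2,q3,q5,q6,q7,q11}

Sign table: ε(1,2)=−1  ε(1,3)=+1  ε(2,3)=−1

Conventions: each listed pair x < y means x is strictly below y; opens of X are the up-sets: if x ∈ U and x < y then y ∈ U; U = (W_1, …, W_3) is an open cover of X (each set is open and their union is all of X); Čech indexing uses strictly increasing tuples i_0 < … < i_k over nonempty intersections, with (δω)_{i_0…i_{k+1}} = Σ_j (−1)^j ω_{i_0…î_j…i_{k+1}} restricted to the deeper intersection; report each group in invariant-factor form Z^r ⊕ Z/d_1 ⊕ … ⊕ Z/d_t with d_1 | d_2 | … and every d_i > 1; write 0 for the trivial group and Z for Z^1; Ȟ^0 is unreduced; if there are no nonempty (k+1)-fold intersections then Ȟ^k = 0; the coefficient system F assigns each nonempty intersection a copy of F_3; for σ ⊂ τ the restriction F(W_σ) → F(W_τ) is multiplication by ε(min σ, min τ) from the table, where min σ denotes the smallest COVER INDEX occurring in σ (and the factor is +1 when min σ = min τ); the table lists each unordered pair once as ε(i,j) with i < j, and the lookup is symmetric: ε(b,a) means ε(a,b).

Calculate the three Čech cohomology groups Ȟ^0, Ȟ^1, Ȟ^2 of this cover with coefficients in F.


nonempty intersections:
  W12={q9,q13} W13={q2,q11} W23={q1,q3}
C dims 3,3; δ0: rk_F3 2
Ȟ^0: (3−2)−0=1 ⇒ Z/3
Ȟ^1: (3−0)−2=1 ⇒ Z/3
Ȟ^2: (0−0)−0=0 ⇒ 0

Ȟ^0(U;F) ≅ Z/3; Ȟ^1(U;F) ≅ Z/3; Ȟ^2(U;F) ≅ 0


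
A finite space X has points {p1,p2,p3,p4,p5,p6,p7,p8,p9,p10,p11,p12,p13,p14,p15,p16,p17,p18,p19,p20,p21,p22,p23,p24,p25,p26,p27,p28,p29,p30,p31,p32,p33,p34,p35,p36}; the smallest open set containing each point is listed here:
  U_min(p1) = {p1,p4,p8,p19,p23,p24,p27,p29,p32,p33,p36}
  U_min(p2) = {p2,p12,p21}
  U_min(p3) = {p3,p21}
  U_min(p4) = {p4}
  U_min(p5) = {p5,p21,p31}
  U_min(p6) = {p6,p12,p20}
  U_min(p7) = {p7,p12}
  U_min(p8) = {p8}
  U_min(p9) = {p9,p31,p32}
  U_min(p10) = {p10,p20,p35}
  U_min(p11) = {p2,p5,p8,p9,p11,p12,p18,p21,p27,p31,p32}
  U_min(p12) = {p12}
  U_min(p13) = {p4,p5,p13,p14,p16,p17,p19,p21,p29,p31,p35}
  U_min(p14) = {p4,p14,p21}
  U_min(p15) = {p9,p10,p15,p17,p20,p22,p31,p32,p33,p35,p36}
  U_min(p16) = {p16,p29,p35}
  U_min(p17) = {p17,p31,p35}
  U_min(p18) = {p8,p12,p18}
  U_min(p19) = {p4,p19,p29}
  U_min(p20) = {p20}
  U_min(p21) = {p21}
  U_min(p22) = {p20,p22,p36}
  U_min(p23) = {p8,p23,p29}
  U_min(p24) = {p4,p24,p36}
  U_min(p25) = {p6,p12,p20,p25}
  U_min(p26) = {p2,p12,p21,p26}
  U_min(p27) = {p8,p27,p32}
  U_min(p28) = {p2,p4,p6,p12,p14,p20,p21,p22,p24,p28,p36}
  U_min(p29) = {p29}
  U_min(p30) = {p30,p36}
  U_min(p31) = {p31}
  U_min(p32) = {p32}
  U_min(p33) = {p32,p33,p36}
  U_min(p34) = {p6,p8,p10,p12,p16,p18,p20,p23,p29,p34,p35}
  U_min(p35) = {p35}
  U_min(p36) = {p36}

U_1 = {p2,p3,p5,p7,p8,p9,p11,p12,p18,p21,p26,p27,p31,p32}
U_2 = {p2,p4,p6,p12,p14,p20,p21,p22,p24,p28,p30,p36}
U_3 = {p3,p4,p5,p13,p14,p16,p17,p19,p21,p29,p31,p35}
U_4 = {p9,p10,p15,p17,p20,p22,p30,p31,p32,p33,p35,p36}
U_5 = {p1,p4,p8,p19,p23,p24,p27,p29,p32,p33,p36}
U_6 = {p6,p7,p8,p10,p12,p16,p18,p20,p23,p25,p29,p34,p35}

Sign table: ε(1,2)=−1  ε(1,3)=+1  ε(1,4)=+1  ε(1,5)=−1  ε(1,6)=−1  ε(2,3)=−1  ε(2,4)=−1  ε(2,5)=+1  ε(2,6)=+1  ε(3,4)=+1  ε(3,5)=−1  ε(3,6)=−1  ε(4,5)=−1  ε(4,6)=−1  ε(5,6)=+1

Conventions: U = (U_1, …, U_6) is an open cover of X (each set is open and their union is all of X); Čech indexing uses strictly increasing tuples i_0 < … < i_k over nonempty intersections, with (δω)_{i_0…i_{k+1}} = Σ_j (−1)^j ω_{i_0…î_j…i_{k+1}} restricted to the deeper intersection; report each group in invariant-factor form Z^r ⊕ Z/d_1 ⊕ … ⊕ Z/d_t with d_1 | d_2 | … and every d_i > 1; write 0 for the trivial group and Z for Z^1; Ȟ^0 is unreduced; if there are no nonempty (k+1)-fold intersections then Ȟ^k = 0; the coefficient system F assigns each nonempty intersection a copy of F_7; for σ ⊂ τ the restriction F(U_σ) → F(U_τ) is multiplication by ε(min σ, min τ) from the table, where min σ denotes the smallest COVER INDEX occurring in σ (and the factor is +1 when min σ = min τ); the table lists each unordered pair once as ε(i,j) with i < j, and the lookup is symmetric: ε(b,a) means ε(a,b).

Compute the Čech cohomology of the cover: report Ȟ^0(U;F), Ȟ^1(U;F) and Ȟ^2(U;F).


Ȟ^0 = Z/7, Ȟ^1 = 0, Ȟ^2 = 0

nerve of the cover:
  U12={p2,p12,p21} U13={p3,p5,p21,p31} U14={p9,p31,p32} U15={p8,p27,p32} U16={p7,p8,p12,p18} U23={p4,p14,p21} U24={p20,p22,p30,p36} U25={p4,p24,p36} U26={p6,p12,p20} U34={p17,p31,p35} U35={p4,p19,p29} U36={p16,p29,p35} U45={p32,p33,p36} U46={p10,p20,p35} U56={p8,p23,p29}
  U123={p21} U126={p12} U134={p31} U145={p32} U156={p8} U235={p4} U245={p36} U246={p20} U346={p35} U356={p29}
C dims 6,15,10; δ0: rk_F7 5; δ1: rk_F7 10
Ȟ^0 = (6 − 5) − 0 = 1, so Ȟ^0 ≅ Z/7
Ȟ^1 = (15 − 10) − 5 = 0, so Ȟ^1 ≅ 0
Ȟ^2 = (10 − 0) − 10 = 0, so Ȟ^2 ≅ 0


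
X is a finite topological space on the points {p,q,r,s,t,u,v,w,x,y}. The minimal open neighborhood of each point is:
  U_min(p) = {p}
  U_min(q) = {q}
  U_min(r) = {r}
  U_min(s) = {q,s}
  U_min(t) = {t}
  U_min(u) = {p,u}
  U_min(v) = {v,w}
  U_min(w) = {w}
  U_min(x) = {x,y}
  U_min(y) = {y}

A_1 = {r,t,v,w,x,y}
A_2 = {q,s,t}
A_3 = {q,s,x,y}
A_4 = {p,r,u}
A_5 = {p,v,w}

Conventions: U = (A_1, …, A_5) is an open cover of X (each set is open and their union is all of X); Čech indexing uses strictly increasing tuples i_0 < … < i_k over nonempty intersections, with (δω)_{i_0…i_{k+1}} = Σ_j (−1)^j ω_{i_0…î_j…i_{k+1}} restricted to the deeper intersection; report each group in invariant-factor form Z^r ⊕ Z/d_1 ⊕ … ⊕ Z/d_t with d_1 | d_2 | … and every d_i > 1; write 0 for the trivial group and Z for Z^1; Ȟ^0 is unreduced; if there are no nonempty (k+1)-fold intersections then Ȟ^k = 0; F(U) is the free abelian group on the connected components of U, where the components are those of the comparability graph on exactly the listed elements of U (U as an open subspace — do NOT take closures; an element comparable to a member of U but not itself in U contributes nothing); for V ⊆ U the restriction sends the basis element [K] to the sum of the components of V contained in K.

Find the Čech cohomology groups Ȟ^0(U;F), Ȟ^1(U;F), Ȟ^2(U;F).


Ȟ^0 ≅ Z^6, Ȟ^1 ≅ 0, Ȟ^2 ≅ 0

cover nerve:
  A12={t} A13={x,y} A14={r} A15={v,w} A23={q,s} A45={p}
components per intersection:
  A1: {r} {t} {v,w} {x,y}
  A2: {q,s} {t}
  A3: {q,s} {x,y}
  A4: {p,u} {r}
  A5: {p} {v,w}
  A12: {t}
  A13: {x,y}
  A14: {r}
  A15: {v,w}
  A23: {q,s}
  A45: {p}
C dims 12,6; δ0: rk 6, SNF 1^6
Ȟ^0: (12−6)−0=6 ⇒ Z^6
Ȟ^1: (6−0)−6=0 ⇒ 0
Ȟ^2: (0−0)−0=0 ⇒ 0


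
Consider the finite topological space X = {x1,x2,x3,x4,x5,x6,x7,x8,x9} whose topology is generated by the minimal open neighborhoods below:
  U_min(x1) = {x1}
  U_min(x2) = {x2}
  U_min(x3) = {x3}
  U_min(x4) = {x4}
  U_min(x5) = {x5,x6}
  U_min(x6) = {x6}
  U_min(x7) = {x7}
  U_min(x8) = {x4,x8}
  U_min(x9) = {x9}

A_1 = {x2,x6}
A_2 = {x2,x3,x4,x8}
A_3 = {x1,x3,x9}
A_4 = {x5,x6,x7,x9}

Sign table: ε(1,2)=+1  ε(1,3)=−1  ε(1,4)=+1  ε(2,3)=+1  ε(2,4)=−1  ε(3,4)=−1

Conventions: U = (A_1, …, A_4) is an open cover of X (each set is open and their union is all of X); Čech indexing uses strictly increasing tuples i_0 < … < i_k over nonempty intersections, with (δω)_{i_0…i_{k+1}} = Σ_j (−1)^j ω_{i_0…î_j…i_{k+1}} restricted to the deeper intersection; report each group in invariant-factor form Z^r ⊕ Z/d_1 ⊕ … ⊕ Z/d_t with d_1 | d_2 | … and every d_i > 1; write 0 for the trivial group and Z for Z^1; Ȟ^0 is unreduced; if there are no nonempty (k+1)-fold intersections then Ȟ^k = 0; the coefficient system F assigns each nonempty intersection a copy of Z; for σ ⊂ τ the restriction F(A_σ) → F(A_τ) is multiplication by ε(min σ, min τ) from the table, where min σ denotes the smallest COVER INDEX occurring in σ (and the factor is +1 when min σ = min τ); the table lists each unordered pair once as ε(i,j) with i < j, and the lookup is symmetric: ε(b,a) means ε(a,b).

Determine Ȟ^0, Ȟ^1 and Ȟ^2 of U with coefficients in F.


Ȟ^0 = 0, Ȟ^1 = Z/2, Ȟ^2 = 0

nonempty overlaps:
  A12={x2} A14={x6} A23={x3} A34={x9}
C dims 4,4; δ0: rk 4, SNF 1^3·2
degree 0: 4−4−0 = 0 → Ȟ^0 ≅ 0
degree 1: 4−0−4 = 0 plus torsion [2] → Ȟ^1 ≅ Z/2
degree 2: 0−0−0 = 0 → Ȟ^2 ≅ 0


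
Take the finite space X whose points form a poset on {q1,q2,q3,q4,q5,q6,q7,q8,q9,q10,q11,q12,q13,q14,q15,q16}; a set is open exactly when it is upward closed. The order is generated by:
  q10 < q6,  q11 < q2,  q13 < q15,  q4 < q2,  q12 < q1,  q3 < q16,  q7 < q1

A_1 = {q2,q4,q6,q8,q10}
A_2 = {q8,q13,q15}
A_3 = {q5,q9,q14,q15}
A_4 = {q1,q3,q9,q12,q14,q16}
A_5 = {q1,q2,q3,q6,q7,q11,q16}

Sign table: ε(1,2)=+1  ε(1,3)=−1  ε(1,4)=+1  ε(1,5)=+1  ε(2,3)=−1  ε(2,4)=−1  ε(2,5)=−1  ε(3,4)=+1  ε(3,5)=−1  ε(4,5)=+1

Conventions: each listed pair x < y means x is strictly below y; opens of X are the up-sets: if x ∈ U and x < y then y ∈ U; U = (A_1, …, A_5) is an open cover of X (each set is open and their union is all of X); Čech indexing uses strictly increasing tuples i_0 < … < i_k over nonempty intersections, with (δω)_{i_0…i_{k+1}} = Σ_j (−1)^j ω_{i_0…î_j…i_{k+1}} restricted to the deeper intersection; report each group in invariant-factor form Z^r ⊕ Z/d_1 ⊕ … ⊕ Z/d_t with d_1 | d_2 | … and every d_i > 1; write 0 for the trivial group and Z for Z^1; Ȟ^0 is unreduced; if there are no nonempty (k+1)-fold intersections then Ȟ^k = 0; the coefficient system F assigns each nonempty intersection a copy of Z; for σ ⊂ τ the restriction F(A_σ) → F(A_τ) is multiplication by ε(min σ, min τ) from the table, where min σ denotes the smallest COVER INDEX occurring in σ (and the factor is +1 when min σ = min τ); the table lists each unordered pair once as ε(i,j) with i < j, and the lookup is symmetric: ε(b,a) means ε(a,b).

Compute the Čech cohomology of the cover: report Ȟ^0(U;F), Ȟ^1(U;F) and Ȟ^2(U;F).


intersection data:
  A12={q8} A15={q2,q6} A23={q15} A34={q9,q14} A45={q1,q3,q16}
C dims 5,5; δ0: rk 5, SNF 1^4·2
Ȟ^0 = (5 − 5) − 0 = 0, so Ȟ^0 ≅ 0
Ȟ^1 = (5 − 0) − 5 = 0 plus torsion [2], so Ȟ^1 ≅ Z/2
Ȟ^2 = (0 − 0) − 0 = 0, so Ȟ^2 ≅ 0

Ȟ^0 = 0, Ȟ^1 = Z/2, Ȟ^2 = 0


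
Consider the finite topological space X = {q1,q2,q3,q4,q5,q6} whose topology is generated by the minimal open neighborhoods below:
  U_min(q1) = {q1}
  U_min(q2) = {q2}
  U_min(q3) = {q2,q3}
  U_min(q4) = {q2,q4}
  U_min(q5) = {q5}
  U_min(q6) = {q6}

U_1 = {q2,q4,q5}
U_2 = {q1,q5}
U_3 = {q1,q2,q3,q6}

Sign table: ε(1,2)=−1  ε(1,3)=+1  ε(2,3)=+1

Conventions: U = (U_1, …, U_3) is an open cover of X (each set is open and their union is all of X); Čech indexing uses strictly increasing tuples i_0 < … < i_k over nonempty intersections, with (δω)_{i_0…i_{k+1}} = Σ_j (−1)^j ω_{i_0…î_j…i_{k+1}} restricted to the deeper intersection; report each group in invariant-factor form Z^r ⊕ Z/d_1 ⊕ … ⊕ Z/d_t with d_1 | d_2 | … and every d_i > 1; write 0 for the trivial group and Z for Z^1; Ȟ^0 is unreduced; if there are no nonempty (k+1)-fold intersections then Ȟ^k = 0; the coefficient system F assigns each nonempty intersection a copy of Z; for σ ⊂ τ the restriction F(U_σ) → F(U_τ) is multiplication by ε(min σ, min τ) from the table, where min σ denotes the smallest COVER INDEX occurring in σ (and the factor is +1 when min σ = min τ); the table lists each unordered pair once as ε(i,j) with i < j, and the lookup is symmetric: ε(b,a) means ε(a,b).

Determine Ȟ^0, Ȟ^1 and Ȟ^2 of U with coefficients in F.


Ȟ^0 ≅ 0; Ȟ^1 ≅ Z/2; Ȟ^2 ≅ 0

intersection data:
  U12={q5} U13={q2} U23={q1}
C dims 3,3; δ0: rk 3, SNF 1^2·2
Ȟ^0 = (3 − 3) − 0 = 0, so Ȟ^0 ≅ 0
Ȟ^1 = (3 − 0) − 3 = 0 plus torsion [2], so Ȟ^1 ≅ Z/2
Ȟ^2 = (0 − 0) − 0 = 0, so Ȟ^2 ≅ 0


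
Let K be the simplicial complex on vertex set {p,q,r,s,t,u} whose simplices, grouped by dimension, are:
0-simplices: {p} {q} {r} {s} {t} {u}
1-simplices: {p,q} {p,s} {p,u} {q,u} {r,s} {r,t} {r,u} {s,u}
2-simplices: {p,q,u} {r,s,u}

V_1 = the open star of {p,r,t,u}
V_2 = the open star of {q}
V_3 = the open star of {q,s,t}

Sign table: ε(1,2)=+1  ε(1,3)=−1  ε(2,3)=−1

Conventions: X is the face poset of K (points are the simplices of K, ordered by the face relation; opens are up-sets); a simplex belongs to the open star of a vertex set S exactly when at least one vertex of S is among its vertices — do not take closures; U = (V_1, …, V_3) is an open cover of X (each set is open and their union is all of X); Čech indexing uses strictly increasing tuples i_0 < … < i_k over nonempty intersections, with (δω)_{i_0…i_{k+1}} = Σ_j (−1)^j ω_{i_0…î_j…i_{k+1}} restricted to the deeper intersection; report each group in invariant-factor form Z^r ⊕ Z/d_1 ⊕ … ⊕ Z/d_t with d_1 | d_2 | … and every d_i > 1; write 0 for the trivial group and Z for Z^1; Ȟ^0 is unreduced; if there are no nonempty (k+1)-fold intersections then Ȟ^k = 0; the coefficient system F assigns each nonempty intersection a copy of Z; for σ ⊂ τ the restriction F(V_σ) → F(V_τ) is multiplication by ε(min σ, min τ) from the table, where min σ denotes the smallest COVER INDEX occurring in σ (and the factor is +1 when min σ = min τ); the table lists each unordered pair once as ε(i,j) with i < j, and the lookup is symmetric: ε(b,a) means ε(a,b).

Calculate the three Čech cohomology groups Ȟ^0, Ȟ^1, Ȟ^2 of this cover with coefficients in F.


Ȟ^0 ≅ Z,  Ȟ^1 ≅ 0,  Ȟ^2 ≅ 0

nonempty overlaps:
  V1={{p},{r},{t},{u},{p,q},{p,s},{p,u},{q,u},{r,s},{r,t},{r,u},{s,u},{p,q,u},{r,s,u}} V2={{q},{p,q},{q,u},{p,q,u}} V3={{q},{s},{t},{p,q},{p,s},{q,u},{r,s},{r,t},{s,u},{p,q,u},{r,s,u}}
  V12={{p,q},{q,u},{p,q,u}} V13={{t},{p,q},{p,s},{q,u},{r,s},{r,t},{s,u},{p,q,u},{r,s,u}} V23={{q},{p,q},{q,u},{p,q,u}}
  V123={{p,q},{q,u},{p,q,u}}
C dims 3,3,1; δ0: rk 2, SNF 1^2; δ1: rk 1, SNF 1^1
degree 0: 3−2−0 = 1 → Ȟ^0 ≅ Z
degree 1: 3−1−2 = 0 → Ȟ^1 ≅ 0
degree 2: 1−0−1 = 0 → Ȟ^2 ≅ 0


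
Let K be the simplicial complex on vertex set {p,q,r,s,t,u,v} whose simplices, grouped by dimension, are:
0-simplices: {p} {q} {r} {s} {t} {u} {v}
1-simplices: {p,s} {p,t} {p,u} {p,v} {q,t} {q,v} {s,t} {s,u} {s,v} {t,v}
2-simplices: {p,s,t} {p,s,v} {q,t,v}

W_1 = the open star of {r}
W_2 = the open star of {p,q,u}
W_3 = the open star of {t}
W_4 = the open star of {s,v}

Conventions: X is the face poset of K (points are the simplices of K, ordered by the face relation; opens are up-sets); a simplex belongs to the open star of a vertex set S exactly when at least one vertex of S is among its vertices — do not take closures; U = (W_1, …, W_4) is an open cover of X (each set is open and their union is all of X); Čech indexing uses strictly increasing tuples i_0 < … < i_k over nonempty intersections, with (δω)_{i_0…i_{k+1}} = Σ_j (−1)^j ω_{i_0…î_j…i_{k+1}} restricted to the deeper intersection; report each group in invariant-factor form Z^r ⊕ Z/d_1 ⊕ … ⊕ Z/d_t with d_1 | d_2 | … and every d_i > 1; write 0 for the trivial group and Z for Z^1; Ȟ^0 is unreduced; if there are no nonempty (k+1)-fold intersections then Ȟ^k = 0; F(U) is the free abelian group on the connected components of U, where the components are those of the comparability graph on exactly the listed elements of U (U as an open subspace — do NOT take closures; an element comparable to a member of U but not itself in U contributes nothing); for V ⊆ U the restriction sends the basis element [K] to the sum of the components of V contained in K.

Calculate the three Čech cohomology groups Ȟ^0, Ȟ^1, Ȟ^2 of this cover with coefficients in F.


Ȟ^0 = Z^2, Ȟ^1 = Z^2 and Ȟ^2 = 0

cover nerve:
  W1={{r}} W2={{p},{q},{u},{p,s},{p,t},{p,u},{p,v},{q,t},{q,v},{s,u},{p,s,t},{p,s,v},{q,t,v}} W3={{t},{p,t},{q,t},{s,t},{t,v},{p,s,t},{q,t,v}} W4={{s},{v},{p,s},{p,v},{q,v},{s,t},{s,u},{s,v},{t,v},{p,s,t},{p,s,v},{q,t,v}}
  W23={{p,t},{q,t},{p,s,t},{q,t,v}} W24={{p,s},{p,v},{q,v},{s,u},{p,s,t},{p,s,v},{q,t,v}} W34={{s,t},{t,v},{p,s,t},{q,t,v}}
  W234={{p,s,t},{q,t,v}}
components per intersection:
  W1: {{r}}
  W2: {{p},{u},{p,s},{p,t},{p,u},{p,v},{s,u},{p,s,t},{p,s,v}} {{q},{q,t},{q,v},{q,t,v}}
  W3: {{t},{p,t},{q,t},{s,t},{t,v},{p,s,t},{q,t,v}}
  W4: {{s},{v},{p,s},{p,v},{q,v},{s,t},{s,u},{s,v},{t,v},{p,s,t},{p,s,v},{q,t,v}}
  W23: {{p,t},{p,s,t}} {{q,t},{q,t,v}}
  W24: {{p,s},{p,v},{p,s,t},{p,s,v}} {{q,v},{q,t,v}} {{s,u}}
  W34: {{s,t},{p,s,t}} {{t,v},{q,t,v}}
  W234: {{p,s,t}} {{q,t,v}}
C dims 5,7,2; δ0: rk 3, SNF 1^3; δ1: rk 2, SNF 1^2
Ȟ^0: (5−3)−0=2 ⇒ Z^2
Ȟ^1: (7−2)−3=2 ⇒ Z^2
Ȟ^2: (2−0)−2=0 ⇒ 0


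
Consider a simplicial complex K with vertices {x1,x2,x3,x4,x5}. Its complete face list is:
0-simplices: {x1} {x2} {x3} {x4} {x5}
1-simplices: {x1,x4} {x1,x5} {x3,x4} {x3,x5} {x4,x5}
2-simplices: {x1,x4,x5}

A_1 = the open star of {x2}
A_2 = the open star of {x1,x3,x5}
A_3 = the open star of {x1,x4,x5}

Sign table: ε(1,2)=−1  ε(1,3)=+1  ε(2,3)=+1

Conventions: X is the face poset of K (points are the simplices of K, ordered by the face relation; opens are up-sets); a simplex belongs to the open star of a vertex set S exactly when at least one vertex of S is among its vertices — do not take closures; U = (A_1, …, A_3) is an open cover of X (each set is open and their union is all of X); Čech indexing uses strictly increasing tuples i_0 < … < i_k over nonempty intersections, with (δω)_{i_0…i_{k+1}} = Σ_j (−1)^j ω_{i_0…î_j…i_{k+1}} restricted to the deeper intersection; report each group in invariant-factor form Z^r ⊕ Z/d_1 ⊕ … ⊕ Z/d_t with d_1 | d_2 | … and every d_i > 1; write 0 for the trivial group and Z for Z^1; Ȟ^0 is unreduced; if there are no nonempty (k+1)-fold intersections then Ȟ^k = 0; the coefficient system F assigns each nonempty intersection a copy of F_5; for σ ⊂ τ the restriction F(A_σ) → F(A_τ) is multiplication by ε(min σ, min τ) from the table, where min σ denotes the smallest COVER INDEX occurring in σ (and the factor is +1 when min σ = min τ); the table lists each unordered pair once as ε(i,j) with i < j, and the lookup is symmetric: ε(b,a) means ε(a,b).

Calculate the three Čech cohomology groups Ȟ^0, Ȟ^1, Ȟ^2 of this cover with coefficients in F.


Ȟ^0 ≅ Z/5 ⊕ Z/5, Ȟ^1 ≅ 0 and Ȟ^2 ≅ 0

nonempty overlaps:
  A1={{x2}} A2={{x1},{x3},{x5},{x1,x4},{x1,x5},{x3,x4},{x3,x5},{x4,x5},{x1,x4,x5}} A3={{x1},{x4},{x5},{x1,x4},{x1,x5},{x3,x4},{x3,x5},{x4,x5},{x1,x4,x5}}
  A23={{x1},{x5},{x1,x4},{x1,x5},{x3,x4},{x3,x5},{x4,x5},{x1,x4,x5}}
C dims 3,1; δ0: rk_F5 1
degree 0: 3−1−0 = 2 → Ȟ^0 ≅ Z/5 ⊕ Z/5
degree 1: 1−0−1 = 0 → Ȟ^1 ≅ 0
degree 2: 0−0−0 = 0 → Ȟ^2 ≅ 0


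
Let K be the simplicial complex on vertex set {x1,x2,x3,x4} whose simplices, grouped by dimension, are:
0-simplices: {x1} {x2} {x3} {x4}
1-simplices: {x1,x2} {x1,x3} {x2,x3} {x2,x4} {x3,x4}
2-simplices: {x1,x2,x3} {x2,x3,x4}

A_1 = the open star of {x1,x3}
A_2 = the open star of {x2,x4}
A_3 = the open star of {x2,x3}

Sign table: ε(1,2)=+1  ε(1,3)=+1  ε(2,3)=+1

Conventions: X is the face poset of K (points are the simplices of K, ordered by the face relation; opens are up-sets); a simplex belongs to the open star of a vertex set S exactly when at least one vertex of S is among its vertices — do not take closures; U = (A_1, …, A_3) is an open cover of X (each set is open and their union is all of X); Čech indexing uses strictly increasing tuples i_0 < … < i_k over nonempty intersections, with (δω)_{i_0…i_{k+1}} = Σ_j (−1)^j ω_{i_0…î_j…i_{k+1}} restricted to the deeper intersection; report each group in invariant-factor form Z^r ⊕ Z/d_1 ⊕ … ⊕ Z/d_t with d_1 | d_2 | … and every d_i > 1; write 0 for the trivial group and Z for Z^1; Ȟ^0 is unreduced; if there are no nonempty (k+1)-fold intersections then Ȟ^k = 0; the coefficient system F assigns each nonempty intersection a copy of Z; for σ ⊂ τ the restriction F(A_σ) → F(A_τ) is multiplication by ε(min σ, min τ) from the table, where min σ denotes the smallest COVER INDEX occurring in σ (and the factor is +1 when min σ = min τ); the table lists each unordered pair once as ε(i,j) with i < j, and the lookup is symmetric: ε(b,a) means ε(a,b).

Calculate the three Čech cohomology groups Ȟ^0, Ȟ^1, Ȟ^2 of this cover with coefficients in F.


Ȟ^0(U;F) ≅ Z; Ȟ^1(U;F) ≅ 0; Ȟ^2(U;F) ≅ 0

nonempty overlaps:
  A1={{x1},{x3},{x1,x2},{x1,x3},{x2,x3},{x3,x4},{x1,x2,x3},{x2,x3,x4}} A2={{x2},{x4},{x1,x2},{x2,x3},{x2,x4},{x3,x4},{x1,x2,x3},{x2,x3,x4}} A3={{x2},{x3},{x1,x2},{x1,x3},{x2,x3},{x2,x4},{x3,x4},{x1,x2,x3},{x2,x3,x4}}
  A12={{x1,x2},{x2,x3},{x3,x4},{x1,x2,x3},{x2,x3,x4}} A13={{x3},{x1,x2},{x1,x3},{x2,x3},{x3,x4},{x1,x2,x3},{x2,x3,x4}} A23={{x2},{x1,x2},{x2,x3},{x2,x4},{x3,x4},{x1,x2,x3},{x2,x3,x4}}
  A123={{x1,x2},{x2,x3},{x3,x4},{x1,x2,x3},{x2,x3,x4}}
C dims 3,3,1; δ0: rk 2, SNF 1^2; δ1: rk 1, SNF 1^1
degree 0: 3−2−0 = 1 → Ȟ^0 ≅ Z
degree 1: 3−1−2 = 0 → Ȟ^1 ≅ 0
degree 2: 1−0−1 = 0 → Ȟ^2 ≅ 0


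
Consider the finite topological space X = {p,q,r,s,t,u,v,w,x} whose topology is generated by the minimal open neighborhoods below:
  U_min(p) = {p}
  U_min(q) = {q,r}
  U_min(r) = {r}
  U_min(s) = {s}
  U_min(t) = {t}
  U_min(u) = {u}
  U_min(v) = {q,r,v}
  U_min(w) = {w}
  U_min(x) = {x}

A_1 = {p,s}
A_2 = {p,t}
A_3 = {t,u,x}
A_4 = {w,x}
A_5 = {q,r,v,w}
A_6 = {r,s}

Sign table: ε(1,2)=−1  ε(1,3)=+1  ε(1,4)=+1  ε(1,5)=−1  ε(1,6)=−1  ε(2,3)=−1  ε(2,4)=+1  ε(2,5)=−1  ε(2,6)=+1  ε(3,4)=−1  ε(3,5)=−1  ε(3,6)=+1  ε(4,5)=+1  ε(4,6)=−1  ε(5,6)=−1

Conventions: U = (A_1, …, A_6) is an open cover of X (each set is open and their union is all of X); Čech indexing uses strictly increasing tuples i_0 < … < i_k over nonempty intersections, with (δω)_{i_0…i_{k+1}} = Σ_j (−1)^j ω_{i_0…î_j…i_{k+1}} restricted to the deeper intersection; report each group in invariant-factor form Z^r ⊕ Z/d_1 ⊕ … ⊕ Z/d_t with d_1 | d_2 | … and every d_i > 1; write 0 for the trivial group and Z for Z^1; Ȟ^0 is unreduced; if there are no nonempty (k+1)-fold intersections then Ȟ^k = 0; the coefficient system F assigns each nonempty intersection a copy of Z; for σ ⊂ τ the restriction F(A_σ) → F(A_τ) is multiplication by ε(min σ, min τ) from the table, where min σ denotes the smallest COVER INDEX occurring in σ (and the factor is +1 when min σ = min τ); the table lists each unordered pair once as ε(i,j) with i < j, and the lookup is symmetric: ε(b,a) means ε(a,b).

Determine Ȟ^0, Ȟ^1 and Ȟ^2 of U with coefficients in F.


intersection data:
  A12={p} A16={s} A23={t} A34={x} A45={w} A56={r}
C dims 6,6; δ0: rk 6, SNF 1^5·2
Ȟ^0 = (6 − 6) − 0 = 0, so Ȟ^0 ≅ 0
Ȟ^1 = (6 − 0) − 6 = 0 plus torsion [2], so Ȟ^1 ≅ Z/2
Ȟ^2 = (0 − 0) − 0 = 0, so Ȟ^2 ≅ 0

Ȟ^0(U;F) ≅ 0, Ȟ^1(U;F) ≅ Z/2, Ȟ^2(U;F) ≅ 0


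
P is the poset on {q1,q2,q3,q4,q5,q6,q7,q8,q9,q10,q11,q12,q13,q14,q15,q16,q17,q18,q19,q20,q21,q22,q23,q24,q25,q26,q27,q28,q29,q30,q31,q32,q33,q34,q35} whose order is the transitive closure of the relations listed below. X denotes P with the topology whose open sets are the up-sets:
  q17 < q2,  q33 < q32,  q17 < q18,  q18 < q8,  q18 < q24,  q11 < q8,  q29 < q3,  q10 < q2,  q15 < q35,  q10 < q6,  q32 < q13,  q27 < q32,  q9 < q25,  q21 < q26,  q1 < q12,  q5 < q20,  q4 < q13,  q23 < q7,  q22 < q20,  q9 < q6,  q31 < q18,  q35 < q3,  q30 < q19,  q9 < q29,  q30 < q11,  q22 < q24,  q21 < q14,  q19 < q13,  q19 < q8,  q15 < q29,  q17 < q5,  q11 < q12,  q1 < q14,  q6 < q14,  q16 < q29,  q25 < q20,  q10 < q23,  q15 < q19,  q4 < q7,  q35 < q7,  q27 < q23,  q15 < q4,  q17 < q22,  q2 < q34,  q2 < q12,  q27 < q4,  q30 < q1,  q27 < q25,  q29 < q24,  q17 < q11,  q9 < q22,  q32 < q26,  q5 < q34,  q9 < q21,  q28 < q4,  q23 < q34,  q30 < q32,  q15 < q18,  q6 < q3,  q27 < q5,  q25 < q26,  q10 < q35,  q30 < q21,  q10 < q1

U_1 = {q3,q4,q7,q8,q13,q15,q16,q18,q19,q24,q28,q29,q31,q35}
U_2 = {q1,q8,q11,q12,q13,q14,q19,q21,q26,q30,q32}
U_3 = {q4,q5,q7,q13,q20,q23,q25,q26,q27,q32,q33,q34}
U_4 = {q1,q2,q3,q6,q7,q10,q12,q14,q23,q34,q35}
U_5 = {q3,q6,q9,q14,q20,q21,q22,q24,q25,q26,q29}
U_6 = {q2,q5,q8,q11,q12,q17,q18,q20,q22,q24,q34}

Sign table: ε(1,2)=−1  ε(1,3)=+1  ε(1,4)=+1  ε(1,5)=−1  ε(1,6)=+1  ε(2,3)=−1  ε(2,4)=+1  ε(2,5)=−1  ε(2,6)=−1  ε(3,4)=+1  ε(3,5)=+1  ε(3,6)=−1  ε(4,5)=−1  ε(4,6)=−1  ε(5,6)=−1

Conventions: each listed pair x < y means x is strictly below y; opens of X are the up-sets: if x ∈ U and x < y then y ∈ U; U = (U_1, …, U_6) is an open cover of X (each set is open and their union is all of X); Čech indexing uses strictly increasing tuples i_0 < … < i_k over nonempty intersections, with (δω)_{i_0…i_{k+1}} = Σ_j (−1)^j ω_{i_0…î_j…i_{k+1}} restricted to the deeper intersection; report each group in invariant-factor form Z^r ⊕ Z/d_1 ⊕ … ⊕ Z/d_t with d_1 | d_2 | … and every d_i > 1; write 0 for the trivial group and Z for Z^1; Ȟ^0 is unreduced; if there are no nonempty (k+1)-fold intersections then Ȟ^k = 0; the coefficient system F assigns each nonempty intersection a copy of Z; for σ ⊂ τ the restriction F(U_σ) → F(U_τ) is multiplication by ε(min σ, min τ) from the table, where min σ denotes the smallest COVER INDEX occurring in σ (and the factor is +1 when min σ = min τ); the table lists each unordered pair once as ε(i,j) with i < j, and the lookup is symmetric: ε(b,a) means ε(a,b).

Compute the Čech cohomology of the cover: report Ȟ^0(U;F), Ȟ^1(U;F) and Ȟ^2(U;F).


nerve simplices:
  U12={q8,q13,q19} U13={q4,q7,q13} U14={q3,q7,q35} U15={q3,q24,q29} U16={q8,q18,q24} U23={q13,q26,q32} U24={q1,q12,q14} U25={q14,q21,q26} U26={q8,q11,q12} U34={q7,q23,q34} U35={q20,q25,q26} U36={q5,q20,q34} U45={q3,q6,q14} U46={q2,q12,q34} U56={q20,q22,q24}
  U123={q13} U126={q8} U134={q7} U145={q3} U156={q24} U235={q26} U245={q14} U246={q12} U346={q34} U356={q20}
C dims 6,15,10; δ0: rk 6, SNF 1^5·2; δ1: rk 9, SNF 1^9
degree 0: 6−6−0 = 0 → Ȟ^0 ≅ 0
degree 1: 15−9−6 = 0 plus torsion [2] → Ȟ^1 ≅ Z/2
degree 2: 10−0−9 = 1 → Ȟ^2 ≅ Z

Ȟ^0 ≅ 0, Ȟ^1 ≅ Z/2 and Ȟ^2 ≅ Z


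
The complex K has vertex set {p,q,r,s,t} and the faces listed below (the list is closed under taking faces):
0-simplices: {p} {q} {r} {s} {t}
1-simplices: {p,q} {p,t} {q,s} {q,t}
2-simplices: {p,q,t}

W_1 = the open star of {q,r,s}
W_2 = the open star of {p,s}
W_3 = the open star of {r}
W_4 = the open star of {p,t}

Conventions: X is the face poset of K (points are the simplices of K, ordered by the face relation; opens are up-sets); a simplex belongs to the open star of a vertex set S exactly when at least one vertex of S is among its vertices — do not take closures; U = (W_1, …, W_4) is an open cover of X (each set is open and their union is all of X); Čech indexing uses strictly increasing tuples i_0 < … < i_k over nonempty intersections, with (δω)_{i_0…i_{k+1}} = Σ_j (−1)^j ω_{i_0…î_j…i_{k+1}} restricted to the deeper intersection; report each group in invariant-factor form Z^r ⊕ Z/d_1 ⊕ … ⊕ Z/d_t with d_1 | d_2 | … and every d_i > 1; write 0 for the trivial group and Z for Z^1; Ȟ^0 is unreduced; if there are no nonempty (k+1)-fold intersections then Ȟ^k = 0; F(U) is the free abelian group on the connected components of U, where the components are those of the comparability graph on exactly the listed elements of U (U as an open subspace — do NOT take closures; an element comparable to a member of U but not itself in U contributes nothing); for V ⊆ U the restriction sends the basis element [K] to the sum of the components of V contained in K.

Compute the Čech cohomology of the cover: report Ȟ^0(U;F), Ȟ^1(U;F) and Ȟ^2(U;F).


nonempty overlaps:
  W1={{q},{r},{s},{p,q},{q,s},{q,t},{p,q,t}} W2={{p},{s},{p,q},{p,t},{q,s},{p,q,t}} W3={{r}} W4={{p},{t},{p,q},{p,t},{q,t},{p,q,t}}
  W12={{s},{p,q},{q,s},{p,q,t}} W13={{r}} W14={{p,q},{q,t},{p,q,t}} W24={{p},{p,q},{p,t},{p,q,t}}
  W124={{p,q},{p,q,t}}
components per intersection:
  W1: {{q},{s},{p,q},{q,s},{q,t},{p,q,t}} {{r}}
  W2: {{p},{p,q},{p,t},{p,q,t}} {{s},{q,s}}
  W3: {{r}}
  W4: {{p},{t},{p,q},{p,t},{q,t},{p,q,t}}
  W12: {{s},{q,s}} {{p,q},{p,q,t}}
  W13: {{r}}
  W14: {{p,q},{q,t},{p,q,t}}
  W24: {{p},{p,q},{p,t},{p,q,t}}
  W124: {{p,q},{p,q,t}}
C dims 6,5,1; δ0: rk 4, SNF 1^4; δ1: rk 1, SNF 1^1
degree 0: 6−4−0 = 2 → Ȟ^0 ≅ Z^2
degree 1: 5−1−4 = 0 → Ȟ^1 ≅ 0
degree 2: 1−0−1 = 0 → Ȟ^2 ≅ 0

Ȟ^0(U;F) ≅ Z^2, Ȟ^1(U;F) ≅ 0, Ȟ^2(U;F) ≅ 0


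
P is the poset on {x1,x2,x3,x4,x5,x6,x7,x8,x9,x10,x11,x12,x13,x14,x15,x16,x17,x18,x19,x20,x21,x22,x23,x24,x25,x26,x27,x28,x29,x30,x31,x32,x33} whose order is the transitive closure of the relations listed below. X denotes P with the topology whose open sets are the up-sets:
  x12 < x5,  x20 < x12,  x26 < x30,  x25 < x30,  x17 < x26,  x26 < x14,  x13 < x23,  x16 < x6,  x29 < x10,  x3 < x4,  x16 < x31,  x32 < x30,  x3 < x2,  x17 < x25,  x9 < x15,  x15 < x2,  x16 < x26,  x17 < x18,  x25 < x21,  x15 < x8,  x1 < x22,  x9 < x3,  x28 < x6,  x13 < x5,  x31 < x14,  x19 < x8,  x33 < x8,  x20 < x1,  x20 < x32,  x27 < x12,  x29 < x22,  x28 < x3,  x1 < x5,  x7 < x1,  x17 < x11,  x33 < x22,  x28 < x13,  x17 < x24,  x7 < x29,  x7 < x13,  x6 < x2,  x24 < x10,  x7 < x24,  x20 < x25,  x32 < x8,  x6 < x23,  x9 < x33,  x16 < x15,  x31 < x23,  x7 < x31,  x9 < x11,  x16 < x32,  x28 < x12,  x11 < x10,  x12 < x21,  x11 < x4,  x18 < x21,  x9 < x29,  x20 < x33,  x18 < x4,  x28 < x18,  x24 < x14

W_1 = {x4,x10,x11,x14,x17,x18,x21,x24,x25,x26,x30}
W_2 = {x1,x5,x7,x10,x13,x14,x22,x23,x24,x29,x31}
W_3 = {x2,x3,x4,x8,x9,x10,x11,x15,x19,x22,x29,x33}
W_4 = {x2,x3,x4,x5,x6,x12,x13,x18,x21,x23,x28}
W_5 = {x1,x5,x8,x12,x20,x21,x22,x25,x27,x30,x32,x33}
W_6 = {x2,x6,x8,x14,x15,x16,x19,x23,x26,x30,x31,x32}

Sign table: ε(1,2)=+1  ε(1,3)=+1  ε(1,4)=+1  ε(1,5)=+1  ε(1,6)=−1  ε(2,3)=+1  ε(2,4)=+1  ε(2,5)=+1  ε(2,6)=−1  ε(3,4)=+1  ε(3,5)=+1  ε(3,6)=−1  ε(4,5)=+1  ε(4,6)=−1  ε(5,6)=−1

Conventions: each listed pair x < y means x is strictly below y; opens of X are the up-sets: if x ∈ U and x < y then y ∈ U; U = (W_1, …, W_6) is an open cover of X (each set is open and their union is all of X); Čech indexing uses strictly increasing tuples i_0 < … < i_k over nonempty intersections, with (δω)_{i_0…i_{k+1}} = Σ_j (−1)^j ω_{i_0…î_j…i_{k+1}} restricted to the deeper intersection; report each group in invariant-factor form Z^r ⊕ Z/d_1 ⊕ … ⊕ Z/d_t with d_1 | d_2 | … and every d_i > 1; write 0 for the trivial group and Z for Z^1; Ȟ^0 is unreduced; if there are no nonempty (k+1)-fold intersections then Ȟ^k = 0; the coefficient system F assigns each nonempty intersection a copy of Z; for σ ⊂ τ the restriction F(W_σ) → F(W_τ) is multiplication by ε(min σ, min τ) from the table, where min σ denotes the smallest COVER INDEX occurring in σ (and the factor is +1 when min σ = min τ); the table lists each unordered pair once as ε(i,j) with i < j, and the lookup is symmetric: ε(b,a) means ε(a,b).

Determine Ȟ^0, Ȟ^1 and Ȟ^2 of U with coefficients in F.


Ȟ^0 ≅ Z, Ȟ^1 ≅ 0 and Ȟ^2 ≅ Z/2

intersection data:
  W12={x10,x14,x24} W13={x4,x10,x11} W14={x4,x18,x21} W15={x21,x25,x30} W16={x14,x26,x30} W23={x10,x22,x29} W24={x5,x13,x23} W25={x1,x5,x22} W26={x14,x23,x31} W34={x2,x3,x4} W35={x8,x22,x33} W36={x2,x8,x15,x19} W45={x5,x12,x21} W46={x2,x6,x23} W56={x8,x30,x32}
  W123={x10} W126={x14} W134={x4} W145={x21} W156={x30} W235={x22} W245={x5} W246={x23} W346={x2} W356={x8}
C dims 6,15,10; δ0: rk 5, SNF 1^5; δ1: rk 10, SNF 1^9·2
Ȟ^0 = (6 − 5) − 0 = 1, so Ȟ^0 ≅ Z
Ȟ^1 = (15 − 10) − 5 = 0, so Ȟ^1 ≅ 0
Ȟ^2 = (10 − 0) − 10 = 0 plus torsion [2], so Ȟ^2 ≅ Z/2


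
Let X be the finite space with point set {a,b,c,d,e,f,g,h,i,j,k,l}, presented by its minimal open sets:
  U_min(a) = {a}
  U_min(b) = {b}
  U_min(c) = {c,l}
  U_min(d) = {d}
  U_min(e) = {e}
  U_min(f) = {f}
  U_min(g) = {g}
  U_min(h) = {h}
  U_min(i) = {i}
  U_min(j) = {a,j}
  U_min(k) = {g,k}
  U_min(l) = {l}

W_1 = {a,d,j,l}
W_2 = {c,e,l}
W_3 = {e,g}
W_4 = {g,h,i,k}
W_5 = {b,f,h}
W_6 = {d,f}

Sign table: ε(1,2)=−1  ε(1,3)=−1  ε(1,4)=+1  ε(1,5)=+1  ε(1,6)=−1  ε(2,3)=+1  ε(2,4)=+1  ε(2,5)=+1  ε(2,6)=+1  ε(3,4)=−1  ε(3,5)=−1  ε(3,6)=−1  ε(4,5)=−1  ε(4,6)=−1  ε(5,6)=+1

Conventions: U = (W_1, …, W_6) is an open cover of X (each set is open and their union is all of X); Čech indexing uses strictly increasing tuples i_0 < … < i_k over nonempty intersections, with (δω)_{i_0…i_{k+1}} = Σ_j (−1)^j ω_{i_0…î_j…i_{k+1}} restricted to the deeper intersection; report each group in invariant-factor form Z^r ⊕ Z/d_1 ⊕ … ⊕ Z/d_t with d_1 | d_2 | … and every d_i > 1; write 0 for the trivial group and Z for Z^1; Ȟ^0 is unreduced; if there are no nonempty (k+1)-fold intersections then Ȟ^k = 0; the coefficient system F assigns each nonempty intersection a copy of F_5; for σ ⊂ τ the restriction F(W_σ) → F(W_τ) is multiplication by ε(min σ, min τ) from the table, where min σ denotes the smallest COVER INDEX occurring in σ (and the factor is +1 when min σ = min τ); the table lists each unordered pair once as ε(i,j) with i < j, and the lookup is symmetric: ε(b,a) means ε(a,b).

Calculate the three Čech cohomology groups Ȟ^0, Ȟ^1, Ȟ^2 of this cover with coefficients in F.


intersection data:
  W12={l} W16={d} W23={e} W34={g} W45={h} W56={f}
C dims 6,6; δ0: rk_F5 5
Ȟ^0 = (6 − 5) − 0 = 1, so Ȟ^0 ≅ Z/5
Ȟ^1 = (6 − 0) − 5 = 1, so Ȟ^1 ≅ Z/5
Ȟ^2 = (0 − 0) − 0 = 0, so Ȟ^2 ≅ 0

Ȟ^0(U;F) ≅ Z/5; Ȟ^1(U;F) ≅ Z/5; Ȟ^2(U;F) ≅ 0
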